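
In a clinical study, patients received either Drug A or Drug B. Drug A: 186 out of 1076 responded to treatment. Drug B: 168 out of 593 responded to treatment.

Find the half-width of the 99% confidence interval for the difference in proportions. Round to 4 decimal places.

0.0562

p̂₁ = 186/1076 = 0.1729 and p̂₂ = 168/593 = 0.2833.
SE₁ = √(p̂₁(1−p̂₁)/n₁) = √(0.1729·0.8271/1076) = 0.01153; SE₂ = √(0.2833·0.7167/593) = 0.01850.
Independent samples: SE of the difference = √(SE₁² + SE₂²) = √(0.0001329409 + 0.00034225) = 0.02180.
z* for 99% confidence is 2.576, so the margin of error is 2.576 × 0.02180 = 0.05616.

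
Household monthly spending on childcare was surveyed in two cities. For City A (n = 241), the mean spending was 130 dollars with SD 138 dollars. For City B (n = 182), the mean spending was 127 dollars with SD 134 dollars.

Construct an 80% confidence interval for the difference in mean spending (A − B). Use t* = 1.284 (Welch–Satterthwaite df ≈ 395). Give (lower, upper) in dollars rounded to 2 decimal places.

(-14.12, 20.12)

Per-group SEs: s₁/√n₁ = 138/√241 = 8.8894, s₂/√n₂ = 134/√182 = 9.9327.
Unpooled SE of the difference: √(79.02143236 + 98.65852929) = 13.3297.
Margin of error = t* · SE = 1.284 × 13.3297 = 17.1153.
x̄₁ − x̄₂ = 130 − 127 = 3.0000.
CI: 3.0000 ± 17.1153 = (-14.12, 20.12).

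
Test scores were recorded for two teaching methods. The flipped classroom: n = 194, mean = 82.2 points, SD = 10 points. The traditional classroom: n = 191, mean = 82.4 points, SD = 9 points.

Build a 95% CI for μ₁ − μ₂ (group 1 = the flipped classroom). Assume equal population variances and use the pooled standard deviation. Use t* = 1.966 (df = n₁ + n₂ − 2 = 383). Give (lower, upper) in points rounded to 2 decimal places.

Pooled variance s_p² = [193·10² + 190·9²] / (194+191−2) = 90.5744, so s_p = 9.5171.
SE_diff = s_p·√(1/n₁ + 1/n₂) = 9.5171·√(1/194 + 1/191) = 0.9701.
t* = 1.966; margin = 1.966 × 0.9701 = 1.9072.
Difference = 82.2 − 82.4 = -0.2000.
-0.2000 ± 1.9072 → (-2.11, 1.71).

(-2.11, 1.71)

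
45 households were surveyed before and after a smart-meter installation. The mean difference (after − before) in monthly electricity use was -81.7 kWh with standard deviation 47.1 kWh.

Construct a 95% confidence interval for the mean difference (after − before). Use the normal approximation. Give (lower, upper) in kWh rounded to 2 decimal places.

Paired design: SE = s_d/√n = 47.1/√45 = 7.0213.
z* = 1.960; margin of error = 1.960 × 7.0213 = 13.7617.
-81.7 ± 13.7617 → (-95.46, -67.94).

(-95.46, -67.94)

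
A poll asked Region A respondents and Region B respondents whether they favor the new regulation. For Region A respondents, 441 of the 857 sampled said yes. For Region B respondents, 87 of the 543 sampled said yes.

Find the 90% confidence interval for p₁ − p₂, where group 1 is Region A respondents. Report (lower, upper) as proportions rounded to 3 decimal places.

(0.316, 0.393)

First, p̂₁ = 441/857 = 0.5146; p̂₂ = 87/543 = 0.1602.
The two standard errors are √(0.5146×0.4854/857) = 0.01707 and √(0.1602×0.8398/543) = 0.01574.
Because the samples are independent, SE_diff = √(0.01707² + 0.01574²) = 0.02322.
Using z* = 1.645 for 90%, ME = 1.645 × 0.02322 = 0.03820.
p̂₁ − p̂₂ = 0.3544; interval 0.3544 ± 0.03820 gives (0.316, 0.393).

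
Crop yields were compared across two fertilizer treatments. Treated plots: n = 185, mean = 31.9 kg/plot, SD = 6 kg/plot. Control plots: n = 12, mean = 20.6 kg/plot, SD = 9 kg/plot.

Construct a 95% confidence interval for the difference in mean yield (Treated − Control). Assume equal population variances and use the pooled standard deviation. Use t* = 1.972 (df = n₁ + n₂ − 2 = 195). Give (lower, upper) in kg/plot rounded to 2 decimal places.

(7.65, 14.95)

Pooled variance s_p² = [184·6² + 11·9²] / (185+12−2) = 38.5385, so s_p = 6.2079.
SE_diff = s_p·√(1/n₁ + 1/n₂) = 6.2079·√(1/185 + 1/12) = 1.8493.
t* = 1.972; margin = 1.972 × 1.8493 = 3.6468.
Difference = 31.9 − 20.6 = 11.3000.
11.3000 ± 3.6468 → (7.65, 14.95).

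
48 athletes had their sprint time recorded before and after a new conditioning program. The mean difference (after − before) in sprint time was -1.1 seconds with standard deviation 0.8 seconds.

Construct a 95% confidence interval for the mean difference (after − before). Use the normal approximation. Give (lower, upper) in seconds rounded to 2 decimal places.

(-1.33, -0.87)

Paired design: SE = s_d/√n = 0.8/√48 = 0.1155.
z* = 1.960; margin of error = 1.960 × 0.1155 = 0.2264.
-1.1 ± 0.2264 → (-1.33, -0.87).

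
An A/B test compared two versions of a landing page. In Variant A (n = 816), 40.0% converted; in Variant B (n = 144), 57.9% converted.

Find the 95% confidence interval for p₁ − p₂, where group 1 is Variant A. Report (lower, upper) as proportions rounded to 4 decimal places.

Each SE is √(p̂(1−p̂)/n): √(0.4000·0.6000/816) = 0.01715 and √(0.5790·0.4210/144) = 0.04114.
SE(p̂₁ − p̂₂) = √(SE₁² + SE₂²) = √(0.0002941225 + 0.0016924996) = 0.04457, since the two samples are independent.
At 95% confidence z* = 1.960; margin = 1.960 × 0.04457 = 0.08736.
The difference is 0.4000 − 0.5790 = -0.1790, so the interval is -0.1790 ± 0.08736 = (-0.2664, -0.0916).

(-0.2664, -0.0916)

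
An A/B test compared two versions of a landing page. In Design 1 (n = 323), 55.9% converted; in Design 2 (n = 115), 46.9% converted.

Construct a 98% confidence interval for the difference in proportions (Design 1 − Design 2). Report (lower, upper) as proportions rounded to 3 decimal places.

(-0.036, 0.216)

The two standard errors are √(0.5590×0.4410/323) = 0.02763 and √(0.4690×0.5310/115) = 0.04654.
Because the samples are independent, SE_diff = √(0.02763² + 0.04654²) = 0.05412.
Using z* = 2.326 for 98%, ME = 2.326 × 0.05412 = 0.12588.
p̂₁ − p̂₂ = 0.0900; interval 0.0900 ± 0.12588 gives (-0.036, 0.216).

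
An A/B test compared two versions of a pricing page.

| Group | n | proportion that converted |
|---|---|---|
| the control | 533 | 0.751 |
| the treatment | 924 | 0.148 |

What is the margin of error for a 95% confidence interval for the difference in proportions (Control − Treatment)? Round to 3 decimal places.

The two standard errors are √(0.7510×0.2490/533) = 0.01873 and √(0.1480×0.8520/924) = 0.01168.
Because the samples are independent, SE_diff = √(0.01873² + 0.01168²) = 0.02207.
Using z* = 1.960 for 95%, ME = 1.960 × 0.02207 = 0.04326.

0.043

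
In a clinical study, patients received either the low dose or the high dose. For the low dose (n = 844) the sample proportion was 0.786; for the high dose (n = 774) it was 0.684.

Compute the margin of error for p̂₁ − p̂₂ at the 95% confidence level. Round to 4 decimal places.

0.0429

Each SE is √(p̂(1−p̂)/n): √(0.7860·0.2140/844) = 0.01412 and √(0.6840·0.3160/774) = 0.01671.
SE(p̂₁ − p̂₂) = √(SE₁² + SE₂²) = √(0.0001993744 + 0.0002792241) = 0.02188, since the two samples are independent.
At 95% confidence z* = 1.960; margin = 1.960 × 0.02188 = 0.04288.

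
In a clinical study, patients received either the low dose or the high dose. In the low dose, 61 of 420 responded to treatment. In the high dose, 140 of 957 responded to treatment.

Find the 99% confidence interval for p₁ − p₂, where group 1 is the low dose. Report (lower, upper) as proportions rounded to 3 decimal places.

First, p̂₁ = 61/420 = 0.1452; p̂₂ = 140/957 = 0.1463.
The two standard errors are √(0.1452×0.8548/420) = 0.01719 and √(0.1463×0.8537/957) = 0.01142.
Because the samples are independent, SE_diff = √(0.01719² + 0.01142²) = 0.02064.
Using z* = 2.576 for 99%, ME = 2.576 × 0.02064 = 0.05317.
p̂₁ − p̂₂ = -0.0011; interval -0.0011 ± 0.05317 gives (-0.054, 0.052).

(-0.054, 0.052)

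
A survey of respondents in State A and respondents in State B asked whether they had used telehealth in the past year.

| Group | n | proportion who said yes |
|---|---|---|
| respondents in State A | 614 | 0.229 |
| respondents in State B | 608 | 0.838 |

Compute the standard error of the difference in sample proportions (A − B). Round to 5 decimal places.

0.02260

SE₁ = √(p̂₁(1−p̂₁)/n₁) = √(0.2290·0.7710/614) = 0.01696; SE₂ = √(0.8380·0.1620/608) = 0.01494.
Independent samples: SE of the difference = √(SE₁² + SE₂²) = √(0.0002876416 + 0.0002232036) = 0.02260.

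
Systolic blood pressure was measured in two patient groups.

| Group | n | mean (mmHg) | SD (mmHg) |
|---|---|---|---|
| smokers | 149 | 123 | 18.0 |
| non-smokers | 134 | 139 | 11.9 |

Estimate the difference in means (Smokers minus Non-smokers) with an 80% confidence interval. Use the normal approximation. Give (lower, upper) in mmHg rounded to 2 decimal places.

Standard errors of each mean: 18.0/√149 = 1.4746 and 11.9/√134 = 1.0280.
SE(x̄₁ − x̄₂) = √(1.4746² + 1.0280²) = 1.7976 for independent samples with unequal variances.
With z* = 1.282, the margin is 1.282 × 1.7976 = 2.3045.
x̄₁ − x̄₂ = 123 − 139 = -16.0000; the interval is -16.0000 ± 2.3045 = (-18.30, -13.70).

(-18.30, -13.70)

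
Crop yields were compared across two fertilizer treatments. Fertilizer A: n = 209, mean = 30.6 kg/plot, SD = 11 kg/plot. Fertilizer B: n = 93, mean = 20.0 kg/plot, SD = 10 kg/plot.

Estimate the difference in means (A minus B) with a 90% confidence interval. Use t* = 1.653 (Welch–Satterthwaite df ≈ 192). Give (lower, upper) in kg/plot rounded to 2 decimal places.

Per-group SEs: s₁/√n₁ = 11/√209 = 0.7609, s₂/√n₂ = 10/√93 = 1.0370.
Unpooled SE of the difference: √(0.57896881 + 1.075369) = 1.2862.
Margin of error = t* · SE = 1.653 × 1.2862 = 2.1261.
x̄₁ − x̄₂ = 30.6 − 20.0 = 10.6000.
CI: 10.6000 ± 2.1261 = (8.47, 12.73).

(8.47, 12.73)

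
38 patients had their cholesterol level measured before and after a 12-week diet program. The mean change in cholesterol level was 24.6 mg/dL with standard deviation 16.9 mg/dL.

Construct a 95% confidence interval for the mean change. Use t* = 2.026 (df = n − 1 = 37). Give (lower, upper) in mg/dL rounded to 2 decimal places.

This is a matched-pairs design, so SE = s_d/√n = 16.9/√38 = 2.7415.
Margin = 2.026 × 2.7415 = 5.5543; the interval is 24.6 ± 5.5543 = (19.05, 30.15).

(19.05, 30.15)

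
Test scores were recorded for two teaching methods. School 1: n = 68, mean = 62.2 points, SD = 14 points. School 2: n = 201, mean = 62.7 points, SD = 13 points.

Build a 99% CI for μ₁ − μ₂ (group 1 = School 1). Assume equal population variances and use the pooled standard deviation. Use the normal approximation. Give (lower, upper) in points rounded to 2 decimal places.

s_p = √[((n₁−1)s₁² + (n₂−1)s₂²)/(n₁+n₂−2)] = √[(67·14² + 200·13²)/267] = 13.2580.
SE = 13.2580·√(1/68 + 1/201) = 1.8600.
With z* = 2.576, margin = 2.576 × 1.8600 = 4.7914.
x̄₁ − x̄₂ = 62.2 − 62.7 = -0.5000; interval -0.5000 ± 4.7914 = (-5.29, 4.29).

(-5.29, 4.29)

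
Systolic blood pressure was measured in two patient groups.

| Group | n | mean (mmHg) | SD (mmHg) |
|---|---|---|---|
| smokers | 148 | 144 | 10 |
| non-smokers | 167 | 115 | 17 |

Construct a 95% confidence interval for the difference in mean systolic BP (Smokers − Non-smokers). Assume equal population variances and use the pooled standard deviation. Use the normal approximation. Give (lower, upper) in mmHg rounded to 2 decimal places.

s_p = √[((n₁−1)s₁² + (n₂−1)s₂²)/(n₁+n₂−2)] = √[(147·10² + 166·17²)/313] = 14.1505.
SE = 14.1505·√(1/148 + 1/167) = 1.5975.
With z* = 1.960, margin = 1.960 × 1.5975 = 3.1311.
x̄₁ − x̄₂ = 144 − 115 = 29.0000; interval 29.0000 ± 3.1311 = (25.87, 32.13).

(25.87, 32.13)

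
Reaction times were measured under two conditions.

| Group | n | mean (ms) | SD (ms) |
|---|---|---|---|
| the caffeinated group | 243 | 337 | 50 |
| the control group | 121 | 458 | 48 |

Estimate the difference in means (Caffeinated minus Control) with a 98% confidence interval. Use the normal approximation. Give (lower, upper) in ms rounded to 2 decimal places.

(-133.60, -108.40)

Per-group SEs: s₁/√n₁ = 50/√243 = 3.2075, s₂/√n₂ = 48/√121 = 4.3636.
Unpooled SE of the difference: √(10.28805625 + 19.04100496) = 5.4156.
Margin of error = z* · SE = 2.326 × 5.4156 = 12.5967.
x̄₁ − x̄₂ = 337 − 458 = -121.0000.
CI: -121.0000 ± 12.5967 = (-133.60, -108.40).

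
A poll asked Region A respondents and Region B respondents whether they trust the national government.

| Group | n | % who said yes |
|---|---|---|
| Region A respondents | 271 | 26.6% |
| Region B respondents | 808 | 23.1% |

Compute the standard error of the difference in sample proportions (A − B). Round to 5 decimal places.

The two standard errors are √(0.2660×0.7340/271) = 0.02684 and √(0.2310×0.7690/808) = 0.01483.
Because the samples are independent, SE_diff = √(0.02684² + 0.01483²) = 0.03066.

0.03066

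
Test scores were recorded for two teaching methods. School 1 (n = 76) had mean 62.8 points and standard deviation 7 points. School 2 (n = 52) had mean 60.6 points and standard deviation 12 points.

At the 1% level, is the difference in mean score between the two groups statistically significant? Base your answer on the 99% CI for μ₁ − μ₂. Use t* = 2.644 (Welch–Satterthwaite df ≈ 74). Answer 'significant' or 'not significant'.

Standard errors of each mean: 7/√76 = 0.8030 and 12/√52 = 1.6641.
SE(x̄₁ − x̄₂) = √(0.8030² + 1.6641²) = 1.8477 for independent samples with unequal variances.
With t* = 2.644, the margin is 2.644 × 1.8477 = 4.8853.
x̄₁ − x̄₂ = 62.8 − 60.6 = 2.2000; the interval is 2.2000 ± 4.8853 = (-2.6853, 7.0853).
The interval (-2.6853, 7.0853) contains 0, so the difference is not significant.

not significant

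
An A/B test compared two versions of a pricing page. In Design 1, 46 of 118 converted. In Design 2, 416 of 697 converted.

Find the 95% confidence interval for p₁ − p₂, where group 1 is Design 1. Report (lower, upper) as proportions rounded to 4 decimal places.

(-0.3022, -0.1118)

Sample proportions: 46/118 = 0.3898, 416/697 = 0.5968.
Each SE is √(p̂(1−p̂)/n): √(0.3898·0.6102/118) = 0.04490 and √(0.5968·0.4032/697) = 0.01858.
SE(p̂₁ − p̂₂) = √(SE₁² + SE₂²) = √(0.00201601 + 0.0003452164) = 0.04859, since the two samples are independent.
At 95% confidence z* = 1.960; margin = 1.960 × 0.04859 = 0.09524.
The difference is 0.3898 − 0.5968 = -0.2070, so the interval is -0.2070 ± 0.09524 = (-0.3022, -0.1118).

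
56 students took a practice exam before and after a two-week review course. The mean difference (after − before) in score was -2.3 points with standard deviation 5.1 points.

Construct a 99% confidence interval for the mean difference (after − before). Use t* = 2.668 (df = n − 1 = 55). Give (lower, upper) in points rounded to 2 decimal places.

Paired design: SE = s_d/√n = 5.1/√56 = 0.6815.
t* = 2.668; margin of error = 2.668 × 0.6815 = 1.8182.
-2.3 ± 1.8182 → (-4.12, -0.48).

(-4.12, -0.48)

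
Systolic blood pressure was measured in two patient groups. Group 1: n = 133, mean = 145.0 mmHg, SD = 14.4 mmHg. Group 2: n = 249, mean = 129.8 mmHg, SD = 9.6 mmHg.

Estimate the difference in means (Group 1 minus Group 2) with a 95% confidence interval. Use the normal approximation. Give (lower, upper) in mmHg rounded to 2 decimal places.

(12.48, 17.92)

Per-group SEs: s₁/√n₁ = 14.4/√133 = 1.2486, s₂/√n₂ = 9.6/√249 = 0.6084.
Unpooled SE of the difference: √(1.55900196 + 0.37015056) = 1.3889.
Margin of error = z* · SE = 1.960 × 1.3889 = 2.7222.
x̄₁ − x̄₂ = 145.0 − 129.8 = 15.2000.
CI: 15.2000 ± 2.7222 = (12.48, 17.92).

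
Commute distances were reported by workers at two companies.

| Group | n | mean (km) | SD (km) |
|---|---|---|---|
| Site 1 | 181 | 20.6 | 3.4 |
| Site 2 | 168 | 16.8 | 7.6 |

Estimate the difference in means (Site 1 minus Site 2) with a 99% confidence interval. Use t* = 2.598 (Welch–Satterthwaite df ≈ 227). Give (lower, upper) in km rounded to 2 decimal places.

(2.14, 5.46)

SE₁ = s₁/√n₁ = 3.4/√181 = 0.2527; SE₂ = 7.6/√168 = 0.5864.
Independent samples, unequal variances: SE_diff = √(SE₁² + SE₂²) = √(0.06385729 + 0.34386496) = 0.6385.
t* = 2.598, so margin of error = 2.598 × 0.6385 = 1.6588.
Difference in means = 20.6 − 16.8 = 3.8000.
3.8000 ± 1.6588 → (2.14, 5.46).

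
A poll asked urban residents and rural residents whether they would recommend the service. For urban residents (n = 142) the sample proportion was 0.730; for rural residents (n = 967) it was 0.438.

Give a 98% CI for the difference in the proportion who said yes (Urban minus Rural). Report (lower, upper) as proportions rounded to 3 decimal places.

The two standard errors are √(0.7300×0.2700/142) = 0.03726 and √(0.4380×0.5620/967) = 0.01595.
Because the samples are independent, SE_diff = √(0.03726² + 0.01595²) = 0.04053.
Using z* = 2.326 for 98%, ME = 2.326 × 0.04053 = 0.09427.
p̂₁ − p̂₂ = 0.2920; interval 0.2920 ± 0.09427 gives (0.198, 0.386).

(0.198, 0.386)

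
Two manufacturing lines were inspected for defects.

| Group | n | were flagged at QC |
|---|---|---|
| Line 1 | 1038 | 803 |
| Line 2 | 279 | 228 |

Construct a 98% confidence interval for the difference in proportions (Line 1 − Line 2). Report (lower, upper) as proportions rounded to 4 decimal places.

p̂₁ = 803/1038 = 0.7736 and p̂₂ = 228/279 = 0.8172.
SE₁ = √(p̂₁(1−p̂₁)/n₁) = √(0.7736·0.2264/1038) = 0.01299; SE₂ = √(0.8172·0.1828/279) = 0.02314.
Independent samples: SE of the difference = √(SE₁² + SE₂²) = √(0.0001687401 + 0.0005354596) = 0.02654.
z* for 98% confidence is 2.326, so the margin of error is 2.326 × 0.02654 = 0.06173.
Point estimate p̂₁ − p̂₂ = 0.7736 − 0.8172 = -0.0436.
-0.0436 ± 0.06173 → (-0.1053, 0.0181).

(-0.1053, 0.0181)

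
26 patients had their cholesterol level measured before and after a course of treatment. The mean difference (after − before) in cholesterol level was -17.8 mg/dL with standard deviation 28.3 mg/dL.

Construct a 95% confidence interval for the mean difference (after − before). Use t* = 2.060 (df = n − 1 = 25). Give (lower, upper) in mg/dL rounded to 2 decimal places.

This is a matched-pairs design, so SE = s_d/√n = 28.3/√26 = 5.5501.
Margin = 2.060 × 5.5501 = 11.4332; the interval is -17.8 ± 11.4332 = (-29.23, -6.37).

(-29.23, -6.37)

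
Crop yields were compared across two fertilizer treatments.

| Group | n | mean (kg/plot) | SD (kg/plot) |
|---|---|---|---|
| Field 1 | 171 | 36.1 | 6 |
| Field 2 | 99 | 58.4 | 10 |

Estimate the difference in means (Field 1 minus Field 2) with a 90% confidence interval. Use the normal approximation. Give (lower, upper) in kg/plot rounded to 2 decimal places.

(-24.12, -20.48)

Per-group SEs: s₁/√n₁ = 6/√171 = 0.4588, s₂/√n₂ = 10/√99 = 1.0050.
Unpooled SE of the difference: √(0.21049744 + 1.010025) = 1.1048.
Margin of error = z* · SE = 1.645 × 1.1048 = 1.8174.
x̄₁ − x̄₂ = 36.1 − 58.4 = -22.3000.
CI: -22.3000 ± 1.8174 = (-24.12, -20.48).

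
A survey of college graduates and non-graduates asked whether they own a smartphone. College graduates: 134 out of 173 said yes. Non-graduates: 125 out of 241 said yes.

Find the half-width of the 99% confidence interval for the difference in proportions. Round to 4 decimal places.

0.1165

First, p̂₁ = 134/173 = 0.7746; p̂₂ = 125/241 = 0.5187.
The two standard errors are √(0.7746×0.2254/173) = 0.03177 and √(0.5187×0.4813/241) = 0.03219.
Because the samples are independent, SE_diff = √(0.03177² + 0.03219²) = 0.04523.
Using z* = 2.576 for 99%, ME = 2.576 × 0.04523 = 0.11651.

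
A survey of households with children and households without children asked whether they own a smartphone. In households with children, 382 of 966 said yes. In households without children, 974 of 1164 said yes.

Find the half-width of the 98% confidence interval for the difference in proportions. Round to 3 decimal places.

0.044

p̂₁ = 382/966 = 0.3954 and p̂₂ = 974/1164 = 0.8368.
SE₁ = √(p̂₁(1−p̂₁)/n₁) = √(0.3954·0.6046/966) = 0.01573; SE₂ = √(0.8368·0.1632/1164) = 0.01083.
Independent samples: SE of the difference = √(SE₁² + SE₂²) = √(0.0002474329 + 0.0001172889) = 0.01910.
z* for 98% confidence is 2.326, so the margin of error is 2.326 × 0.01910 = 0.04443.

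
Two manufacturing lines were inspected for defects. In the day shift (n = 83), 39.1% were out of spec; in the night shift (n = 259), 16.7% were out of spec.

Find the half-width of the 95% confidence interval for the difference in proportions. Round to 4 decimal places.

SE₁ = √(p̂₁(1−p̂₁)/n₁) = √(0.3910·0.6090/83) = 0.05356; SE₂ = √(0.1670·0.8330/259) = 0.02318.
Independent samples: SE of the difference = √(SE₁² + SE₂²) = √(0.0028686736 + 0.0005373124) = 0.05836.
z* for 95% confidence is 1.960, so the margin of error is 1.960 × 0.05836 = 0.11439.

0.1144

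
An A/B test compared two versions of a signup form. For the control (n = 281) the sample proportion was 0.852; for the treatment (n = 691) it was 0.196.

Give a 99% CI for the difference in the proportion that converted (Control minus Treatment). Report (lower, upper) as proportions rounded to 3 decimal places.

(0.589, 0.723)

Each SE is √(p̂(1−p̂)/n): √(0.8520·0.1480/281) = 0.02118 and √(0.1960·0.8040/691) = 0.01510.
SE(p̂₁ − p̂₂) = √(SE₁² + SE₂²) = √(0.0004485924 + 0.00022801) = 0.02601, since the two samples are independent.
At 99% confidence z* = 2.576; margin = 2.576 × 0.02601 = 0.06700.
The difference is 0.8520 − 0.1960 = 0.6560, so the interval is 0.6560 ± 0.06700 = (0.589, 0.723).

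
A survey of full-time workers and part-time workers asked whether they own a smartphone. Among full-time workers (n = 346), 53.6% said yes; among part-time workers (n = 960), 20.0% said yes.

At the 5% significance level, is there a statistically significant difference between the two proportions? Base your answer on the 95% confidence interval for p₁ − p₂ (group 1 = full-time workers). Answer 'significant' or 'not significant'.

SE₁ = √(p̂₁(1−p̂₁)/n₁) = √(0.5360·0.4640/346) = 0.02681; SE₂ = √(0.2000·0.8000/960) = 0.01291.
Independent samples: SE of the difference = √(SE₁² + SE₂²) = √(0.0007187761 + 0.0001666681) = 0.02976.
z* for 95% confidence is 1.960, so the margin of error is 1.960 × 0.02976 = 0.05833.
Point estimate p̂₁ − p̂₂ = 0.5360 − 0.2000 = 0.3360.
0.3360 ± 0.05833 → (0.27767, 0.39433).
The interval (0.27767, 0.39433) does not contain 0, so the difference is significant.

significant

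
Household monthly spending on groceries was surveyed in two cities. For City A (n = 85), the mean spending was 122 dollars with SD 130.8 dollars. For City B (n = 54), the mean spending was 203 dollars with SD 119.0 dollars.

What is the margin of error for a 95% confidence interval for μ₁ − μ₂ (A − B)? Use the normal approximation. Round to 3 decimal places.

SE₁ = s₁/√n₁ = 130.8/√85 = 14.1873; SE₂ = 119.0/√54 = 16.1938.
Independent samples, unequal variances: SE_diff = √(SE₁² + SE₂²) = √(201.27948129 + 262.23915844) = 21.5295.
z* = 1.960, so margin of error = 1.960 × 21.5295 = 42.1978.

42.198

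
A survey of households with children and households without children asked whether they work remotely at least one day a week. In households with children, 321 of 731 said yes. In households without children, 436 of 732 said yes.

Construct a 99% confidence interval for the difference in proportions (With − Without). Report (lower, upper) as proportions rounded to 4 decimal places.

(-0.2230, -0.0900)

p̂₁ = 321/731 = 0.4391 and p̂₂ = 436/732 = 0.5956.
SE₁ = √(p̂₁(1−p̂₁)/n₁) = √(0.4391·0.5609/731) = 0.01836; SE₂ = √(0.5956·0.4044/732) = 0.01814.
Independent samples: SE of the difference = √(SE₁² + SE₂²) = √(0.0003370896 + 0.0003290596) = 0.02581.
z* for 99% confidence is 2.576, so the margin of error is 2.576 × 0.02581 = 0.06649.
Point estimate p̂₁ − p̂₂ = 0.4391 − 0.5956 = -0.1565.
-0.1565 ± 0.06649 → (-0.2230, -0.0900).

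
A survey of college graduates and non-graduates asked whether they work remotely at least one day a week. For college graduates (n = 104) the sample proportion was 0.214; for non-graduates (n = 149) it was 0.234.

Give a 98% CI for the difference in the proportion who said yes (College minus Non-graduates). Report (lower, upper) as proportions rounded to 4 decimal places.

SE₁ = √(p̂₁(1−p̂₁)/n₁) = √(0.2140·0.7860/104) = 0.04022; SE₂ = √(0.2340·0.7660/149) = 0.03468.
Independent samples: SE of the difference = √(SE₁² + SE₂²) = √(0.0016176484 + 0.0012027024) = 0.05311.
z* for 98% confidence is 2.326, so the margin of error is 2.326 × 0.05311 = 0.12353.
Point estimate p̂₁ − p̂₂ = 0.2140 − 0.2340 = -0.0200.
-0.0200 ± 0.12353 → (-0.1435, 0.1035).

(-0.1435, 0.1035)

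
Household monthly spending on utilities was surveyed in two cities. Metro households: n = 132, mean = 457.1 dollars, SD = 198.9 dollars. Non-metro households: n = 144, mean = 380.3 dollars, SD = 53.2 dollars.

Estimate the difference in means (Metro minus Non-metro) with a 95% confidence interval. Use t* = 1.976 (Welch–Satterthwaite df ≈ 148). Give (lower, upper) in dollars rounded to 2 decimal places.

(41.49, 112.11)

SE₁ = s₁/√n₁ = 198.9/√132 = 17.3120; SE₂ = 53.2/√144 = 4.4333.
Independent samples, unequal variances: SE_diff = √(SE₁² + SE₂²) = √(299.705344 + 19.65414889) = 17.8706.
t* = 1.976, so margin of error = 1.976 × 17.8706 = 35.3123.
Difference in means = 457.1 − 380.3 = 76.8000.
76.8000 ± 35.3123 → (41.49, 112.11).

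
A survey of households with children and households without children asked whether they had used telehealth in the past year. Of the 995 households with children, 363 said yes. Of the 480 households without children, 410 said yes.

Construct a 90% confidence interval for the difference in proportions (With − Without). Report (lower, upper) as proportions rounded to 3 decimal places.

(-0.526, -0.453)

p̂₁ = 363/995 = 0.3648 and p̂₂ = 410/480 = 0.8542.
SE₁ = √(p̂₁(1−p̂₁)/n₁) = √(0.3648·0.6352/995) = 0.01526; SE₂ = √(0.8542·0.1458/480) = 0.01611.
Independent samples: SE of the difference = √(SE₁² + SE₂²) = √(0.0002328676 + 0.0002595321) = 0.02219.
z* for 90% confidence is 1.645, so the margin of error is 1.645 × 0.02219 = 0.03650.
Point estimate p̂₁ − p̂₂ = 0.3648 − 0.8542 = -0.4894.
-0.4894 ± 0.03650 → (-0.526, -0.453).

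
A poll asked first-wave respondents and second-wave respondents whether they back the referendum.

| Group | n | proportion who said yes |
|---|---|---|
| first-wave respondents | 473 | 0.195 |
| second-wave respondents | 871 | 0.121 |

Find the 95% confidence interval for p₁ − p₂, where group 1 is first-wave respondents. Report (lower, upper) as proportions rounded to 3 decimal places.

(0.032, 0.116)

Each SE is √(p̂(1−p̂)/n): √(0.1950·0.8050/473) = 0.01822 and √(0.1210·0.8790/871) = 0.01105.
SE(p̂₁ − p̂₂) = √(SE₁² + SE₂²) = √(0.0003319684 + 0.0001221025) = 0.02131, since the two samples are independent.
At 95% confidence z* = 1.960; margin = 1.960 × 0.02131 = 0.04177.
The difference is 0.1950 − 0.1210 = 0.0740, so the interval is 0.0740 ± 0.04177 = (0.032, 0.116).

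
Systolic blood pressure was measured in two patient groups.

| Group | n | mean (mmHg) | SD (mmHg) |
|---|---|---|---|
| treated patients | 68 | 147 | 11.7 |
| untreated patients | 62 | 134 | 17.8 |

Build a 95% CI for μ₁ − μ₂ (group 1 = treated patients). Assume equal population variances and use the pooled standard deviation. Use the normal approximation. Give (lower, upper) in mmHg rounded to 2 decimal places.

Pooled variance s_p² = [67·11.7² + 61·17.8²] / (68+62−2) = 222.6474, so s_p = 14.9214.
SE_diff = s_p·√(1/n₁ + 1/n₂) = 14.9214·√(1/68 + 1/62) = 2.6202.
z* = 1.960; margin = 1.960 × 2.6202 = 5.1356.
Difference = 147 − 134 = 13.0000.
13.0000 ± 5.1356 → (7.86, 18.14).

(7.86, 18.14)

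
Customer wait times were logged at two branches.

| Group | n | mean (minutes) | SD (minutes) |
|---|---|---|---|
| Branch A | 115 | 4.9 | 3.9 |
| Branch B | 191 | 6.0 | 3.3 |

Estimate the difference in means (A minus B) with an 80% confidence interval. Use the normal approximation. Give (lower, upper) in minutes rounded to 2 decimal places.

Standard errors of each mean: 3.9/√115 = 0.3637 and 3.3/√191 = 0.2388.
SE(x̄₁ − x̄₂) = √(0.3637² + 0.2388²) = 0.4351 for independent samples with unequal variances.
With z* = 1.282, the margin is 1.282 × 0.4351 = 0.5578.
x̄₁ − x̄₂ = 4.9 − 6.0 = -1.1000; the interval is -1.1000 ± 0.5578 = (-1.66, -0.54).

(-1.66, -0.54)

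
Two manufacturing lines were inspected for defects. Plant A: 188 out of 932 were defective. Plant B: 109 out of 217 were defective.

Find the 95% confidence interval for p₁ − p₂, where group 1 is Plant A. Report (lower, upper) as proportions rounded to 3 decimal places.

p̂₁ = 188/932 = 0.2017 and p̂₂ = 109/217 = 0.5023.
SE₁ = √(p̂₁(1−p̂₁)/n₁) = √(0.2017·0.7983/932) = 0.01314; SE₂ = √(0.5023·0.4977/217) = 0.03394.
Independent samples: SE of the difference = √(SE₁² + SE₂²) = √(0.0001726596 + 0.0011519236) = 0.03639.
z* for 95% confidence is 1.960, so the margin of error is 1.960 × 0.03639 = 0.07132.
Point estimate p̂₁ − p̂₂ = 0.2017 − 0.5023 = -0.3006.
-0.3006 ± 0.07132 → (-0.372, -0.229).

(-0.372, -0.229)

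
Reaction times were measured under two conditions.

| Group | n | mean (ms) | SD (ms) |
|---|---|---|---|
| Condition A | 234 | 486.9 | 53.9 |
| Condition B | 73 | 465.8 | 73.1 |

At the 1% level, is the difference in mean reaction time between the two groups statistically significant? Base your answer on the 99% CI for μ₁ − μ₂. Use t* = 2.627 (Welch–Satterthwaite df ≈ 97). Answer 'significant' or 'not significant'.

not significant

Standard errors of each mean: 53.9/√234 = 3.5236 and 73.1/√73 = 8.5557.
SE(x̄₁ − x̄₂) = √(3.5236² + 8.5557²) = 9.2529 for independent samples with unequal variances.
With t* = 2.627, the margin is 2.627 × 9.2529 = 24.3074.
x̄₁ − x̄₂ = 486.9 − 465.8 = 21.1000; the interval is 21.1000 ± 24.3074 = (-3.2074, 45.4074).
The interval (-3.2074, 45.4074) contains 0, so the difference is not significant.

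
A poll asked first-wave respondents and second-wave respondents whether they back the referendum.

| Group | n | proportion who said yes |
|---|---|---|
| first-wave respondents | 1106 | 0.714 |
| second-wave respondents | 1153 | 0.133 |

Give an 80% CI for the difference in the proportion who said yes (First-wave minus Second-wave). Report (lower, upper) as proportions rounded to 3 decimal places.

(0.559, 0.603)

SE₁ = √(p̂₁(1−p̂₁)/n₁) = √(0.7140·0.2860/1106) = 0.01359; SE₂ = √(0.1330·0.8670/1153) = 0.01000.
Independent samples: SE of the difference = √(SE₁² + SE₂²) = √(0.0001846881 + 0.0001) = 0.01687.
z* for 80% confidence is 1.282, so the margin of error is 1.282 × 0.01687 = 0.02163.
Point estimate p̂₁ − p̂₂ = 0.7140 − 0.1330 = 0.5810.
0.5810 ± 0.02163 → (0.559, 0.603).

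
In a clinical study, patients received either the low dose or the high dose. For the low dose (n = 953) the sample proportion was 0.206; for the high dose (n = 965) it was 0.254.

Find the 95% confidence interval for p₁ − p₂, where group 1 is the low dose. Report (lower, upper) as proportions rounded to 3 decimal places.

(-0.086, -0.010)

Each SE is √(p̂(1−p̂)/n): √(0.2060·0.7940/953) = 0.01310 and √(0.2540·0.7460/965) = 0.01401.
SE(p̂₁ − p̂₂) = √(SE₁² + SE₂²) = √(0.00017161 + 0.0001962801) = 0.01918, since the two samples are independent.
At 95% confidence z* = 1.960; margin = 1.960 × 0.01918 = 0.03759.
The difference is 0.2060 − 0.2540 = -0.0480, so the interval is -0.0480 ± 0.03759 = (-0.086, -0.010).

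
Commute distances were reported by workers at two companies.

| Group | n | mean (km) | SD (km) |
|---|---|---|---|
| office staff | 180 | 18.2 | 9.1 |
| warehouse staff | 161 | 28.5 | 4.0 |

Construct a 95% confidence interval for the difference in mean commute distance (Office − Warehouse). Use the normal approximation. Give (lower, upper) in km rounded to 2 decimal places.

(-11.77, -8.83)

Per-group SEs: s₁/√n₁ = 9.1/√180 = 0.6783, s₂/√n₂ = 4.0/√161 = 0.3152.
Unpooled SE of the difference: √(0.46009089 + 0.09935104) = 0.7480.
Margin of error = z* · SE = 1.960 × 0.7480 = 1.4661.
x̄₁ − x̄₂ = 18.2 − 28.5 = -10.3000.
CI: -10.3000 ± 1.4661 = (-11.77, -8.83).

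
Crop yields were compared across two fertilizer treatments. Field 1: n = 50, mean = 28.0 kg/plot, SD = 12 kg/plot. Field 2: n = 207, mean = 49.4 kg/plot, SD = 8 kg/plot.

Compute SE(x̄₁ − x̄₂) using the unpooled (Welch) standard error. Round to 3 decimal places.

1.786

Per-group SEs: s₁/√n₁ = 12/√50 = 1.6971, s₂/√n₂ = 8/√207 = 0.5560.
Unpooled SE of the difference: √(2.88014841 + 0.309136) = 1.7859.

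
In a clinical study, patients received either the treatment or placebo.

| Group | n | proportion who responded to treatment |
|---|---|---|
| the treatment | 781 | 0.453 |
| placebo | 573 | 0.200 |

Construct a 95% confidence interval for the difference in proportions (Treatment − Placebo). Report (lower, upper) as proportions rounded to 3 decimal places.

Each SE is √(p̂(1−p̂)/n): √(0.4530·0.5470/781) = 0.01781 and √(0.2000·0.8000/573) = 0.01671.
SE(p̂₁ − p̂₂) = √(SE₁² + SE₂²) = √(0.0003171961 + 0.0002792241) = 0.02442, since the two samples are independent.
At 95% confidence z* = 1.960; margin = 1.960 × 0.02442 = 0.04786.
The difference is 0.4530 − 0.2000 = 0.2530, so the interval is 0.2530 ± 0.04786 = (0.205, 0.301).

(0.205, 0.301)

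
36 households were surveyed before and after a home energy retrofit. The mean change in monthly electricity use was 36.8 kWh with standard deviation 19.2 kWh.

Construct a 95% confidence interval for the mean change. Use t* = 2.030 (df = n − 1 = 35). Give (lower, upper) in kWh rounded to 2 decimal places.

This is a matched-pairs design, so SE = s_d/√n = 19.2/√36 = 3.2000.
Margin = 2.030 × 3.2000 = 6.4960; the interval is 36.8 ± 6.4960 = (30.30, 43.30).

(30.30, 43.30)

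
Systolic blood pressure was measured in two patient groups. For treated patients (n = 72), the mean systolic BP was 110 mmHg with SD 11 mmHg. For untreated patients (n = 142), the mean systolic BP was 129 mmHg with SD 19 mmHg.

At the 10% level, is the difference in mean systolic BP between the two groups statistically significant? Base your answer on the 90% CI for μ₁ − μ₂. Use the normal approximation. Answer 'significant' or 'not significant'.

Standard errors of each mean: 11/√72 = 1.2964 and 19/√142 = 1.5944.
SE(x̄₁ − x̄₂) = √(1.2964² + 1.5944²) = 2.0549 for independent samples with unequal variances.
With z* = 1.645, the margin is 1.645 × 2.0549 = 3.3803.
x̄₁ − x̄₂ = 110 − 129 = -19.0000; the interval is -19.0000 ± 3.3803 = (-22.3803, -15.6197).
The interval (-22.3803, -15.6197) does not contain 0, so the difference is significant.

significant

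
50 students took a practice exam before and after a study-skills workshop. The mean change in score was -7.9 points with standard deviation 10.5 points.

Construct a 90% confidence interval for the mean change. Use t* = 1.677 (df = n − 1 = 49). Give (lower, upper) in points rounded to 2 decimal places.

(-10.39, -5.41)

Paired design: SE = s_d/√n = 10.5/√50 = 1.4849.
t* = 1.677; margin of error = 1.677 × 1.4849 = 2.4902.
-7.9 ± 2.4902 → (-10.39, -5.41).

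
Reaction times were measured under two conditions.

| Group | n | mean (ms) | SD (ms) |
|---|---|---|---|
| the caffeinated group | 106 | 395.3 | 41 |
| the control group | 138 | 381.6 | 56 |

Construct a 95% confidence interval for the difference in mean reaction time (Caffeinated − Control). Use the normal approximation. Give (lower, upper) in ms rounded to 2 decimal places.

Standard errors of each mean: 41/√106 = 3.9823 and 56/√138 = 4.7670.
SE(x̄₁ − x̄₂) = √(3.9823² + 4.7670²) = 6.2115 for independent samples with unequal variances.
With z* = 1.960, the margin is 1.960 × 6.2115 = 12.1745.
x̄₁ − x̄₂ = 395.3 − 381.6 = 13.7000; the interval is 13.7000 ± 12.1745 = (1.53, 25.87).

(1.53, 25.87)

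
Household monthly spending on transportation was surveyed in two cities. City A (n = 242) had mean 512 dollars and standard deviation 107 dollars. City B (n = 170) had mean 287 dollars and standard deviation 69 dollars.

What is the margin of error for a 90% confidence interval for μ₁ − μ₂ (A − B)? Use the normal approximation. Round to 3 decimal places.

Per-group SEs: s₁/√n₁ = 107/√242 = 6.8782, s₂/√n₂ = 69/√170 = 5.2921.
Unpooled SE of the difference: √(47.30963524 + 28.00632241) = 8.6785.
Margin of error = z* · SE = 1.645 × 8.6785 = 14.2761.

14.276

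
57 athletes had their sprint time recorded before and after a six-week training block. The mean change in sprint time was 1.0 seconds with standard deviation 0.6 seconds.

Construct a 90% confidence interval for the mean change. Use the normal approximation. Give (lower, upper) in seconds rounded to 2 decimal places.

(0.87, 1.13)

This is a matched-pairs design, so SE = s_d/√n = 0.6/√57 = 0.0795.
Margin = 1.645 × 0.0795 = 0.1308; the interval is 1.0 ± 0.1308 = (0.87, 1.13).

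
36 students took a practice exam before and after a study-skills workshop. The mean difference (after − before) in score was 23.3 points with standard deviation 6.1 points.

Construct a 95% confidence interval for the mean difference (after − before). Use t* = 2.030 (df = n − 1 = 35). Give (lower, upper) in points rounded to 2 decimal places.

This is a matched-pairs design, so SE = s_d/√n = 6.1/√36 = 1.0167.
Margin = 2.030 × 1.0167 = 2.0639; the interval is 23.3 ± 2.0639 = (21.24, 25.36).

(21.24, 25.36)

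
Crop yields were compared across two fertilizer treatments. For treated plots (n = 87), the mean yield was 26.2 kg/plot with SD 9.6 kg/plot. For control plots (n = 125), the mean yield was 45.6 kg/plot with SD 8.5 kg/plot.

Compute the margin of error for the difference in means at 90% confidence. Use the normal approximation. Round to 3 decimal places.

Per-group SEs: s₁/√n₁ = 9.6/√87 = 1.0292, s₂/√n₂ = 8.5/√125 = 0.7603.
Unpooled SE of the difference: √(1.05925264 + 0.57805609) = 1.2796.
Margin of error = z* · SE = 1.645 × 1.2796 = 2.1049.

2.105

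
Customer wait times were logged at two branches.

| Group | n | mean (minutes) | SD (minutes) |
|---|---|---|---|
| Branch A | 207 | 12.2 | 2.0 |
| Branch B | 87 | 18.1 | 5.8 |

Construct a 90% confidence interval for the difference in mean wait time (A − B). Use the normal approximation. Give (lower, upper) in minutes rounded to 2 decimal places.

(-6.95, -4.85)

Standard errors of each mean: 2.0/√207 = 0.1390 and 5.8/√87 = 0.6218.
SE(x̄₁ − x̄₂) = √(0.1390² + 0.6218²) = 0.6371 for independent samples with unequal variances.
With z* = 1.645, the margin is 1.645 × 0.6371 = 1.0480.
x̄₁ − x̄₂ = 12.2 − 18.1 = -5.9000; the interval is -5.9000 ± 1.0480 = (-6.95, -4.85).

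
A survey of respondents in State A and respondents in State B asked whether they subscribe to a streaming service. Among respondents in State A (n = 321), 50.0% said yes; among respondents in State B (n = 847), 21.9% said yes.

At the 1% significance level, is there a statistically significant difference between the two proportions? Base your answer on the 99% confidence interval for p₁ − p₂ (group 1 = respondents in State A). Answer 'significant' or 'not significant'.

Each SE is √(p̂(1−p̂)/n): √(0.5000·0.5000/321) = 0.02791 and √(0.2190·0.7810/847) = 0.01421.
SE(p̂₁ − p̂₂) = √(SE₁² + SE₂²) = √(0.0007789681 + 0.0002019241) = 0.03132, since the two samples are independent.
At 99% confidence z* = 2.576; margin = 2.576 × 0.03132 = 0.08068.
The difference is 0.5000 − 0.2190 = 0.2810, so the interval is 0.2810 ± 0.08068 = (0.20032, 0.36168).
The interval (0.20032, 0.36168) does not contain 0, so the difference is significant.

significant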